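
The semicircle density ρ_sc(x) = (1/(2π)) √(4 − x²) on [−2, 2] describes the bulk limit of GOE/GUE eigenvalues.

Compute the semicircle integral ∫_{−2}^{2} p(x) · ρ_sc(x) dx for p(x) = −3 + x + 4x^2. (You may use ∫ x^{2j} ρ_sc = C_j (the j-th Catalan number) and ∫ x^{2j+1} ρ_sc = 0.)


Write p(x) = Σ a_i x^i, split into monomials and integrate each against ρ_sc separately.
Using ∫ x^{2j} ρ_sc = C_j = (1/(j+1)) C(2j, j) (Catalan numbers) and ∫ x^{2j+1} ρ_sc = 0 (odd monomials vanish by symmetry):
  i = 0 (even): a_0 · C_{0} = -3 · 1 = -3
  i = 1 (odd): ∫ x^1 ρ_sc = 0 (vanishes)
  i = 2 (even): a_2 · C_{1} = 4 · 1 = 4

Summing the contributions: ∫_{−2}^{2} p(x) ρ_sc(x) dx = (-3) + 4 = 1.


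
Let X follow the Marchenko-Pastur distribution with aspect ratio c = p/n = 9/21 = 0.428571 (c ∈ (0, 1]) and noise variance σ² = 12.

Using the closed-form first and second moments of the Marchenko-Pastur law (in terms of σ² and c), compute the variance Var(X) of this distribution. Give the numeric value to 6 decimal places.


Recall the MP moments m_1 = E[X] = σ² and m_2 = E[X²] = σ⁴ (1 + c).
m_1 = E[X] = σ² = 12, so m_1² = 144.
m_2 = E[X²] = σ⁴ (1 + c) = 144 · (1 + 0.428571) = 144 · 1.428571 = 205.714286.
(Note m_2 − m_1² simplifies to c · σ⁴ = 0.428571 · 144.)

Var(X) = m_2 − m_1² = 205.714286 − 144 = 61.714286.


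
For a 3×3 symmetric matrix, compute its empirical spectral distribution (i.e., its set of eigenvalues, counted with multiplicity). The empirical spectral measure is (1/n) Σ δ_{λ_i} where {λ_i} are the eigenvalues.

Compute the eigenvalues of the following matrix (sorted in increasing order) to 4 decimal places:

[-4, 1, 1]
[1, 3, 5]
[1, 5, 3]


Since M is real symmetric, all three eigenvalues are real; they are the roots of det(λI − M) = λ³ − (tr M) λ² + s λ − det M, where s is the sum of the principal 2×2 minors.
tr M = -4 + 3 + 3 = 2.
s = ((-4)·3 − 1²) + ((-4)·3 − 1²) + (3·3 − 5²) = -13 + (-13) + (-16) = -42.
det M (expand along row 1) = (-4)·(-16) − 1·(-2) + 1·2 = 68.
Characteristic polynomial: λ³ − 2λ² − 42λ − 68 = 0.
Substitute λ = y + (tr M)/3 = y + 0.666667 to remove the quadratic term: y³ + p·y + q = 0 with p = s − (tr M)²/3 = -43.333333 and q = −2(tr M)³/27 + (tr M)·s/3 − det M = -96.592593.
Three real roots ⇒ use the trigonometric (Viète) form: r = 2√(−p/3) = 7.601170, φ = arccos(3q/(p·r)) = arccos(0.879757) = 0.495446 rad.
y_k = r·cos(φ/3 − 2πk/3) for k = 0, 1, 2 gives y = 7.497747, -2.666667, -4.831081.
λ_k = y_k + 0.666667 gives λ = 8.1644, -2.0000, -4.1644 (check: the sum is 2.0000 = tr M).

Eigenvalues sorted in increasing order: [-4.1644, -2.0000, 8.1644].


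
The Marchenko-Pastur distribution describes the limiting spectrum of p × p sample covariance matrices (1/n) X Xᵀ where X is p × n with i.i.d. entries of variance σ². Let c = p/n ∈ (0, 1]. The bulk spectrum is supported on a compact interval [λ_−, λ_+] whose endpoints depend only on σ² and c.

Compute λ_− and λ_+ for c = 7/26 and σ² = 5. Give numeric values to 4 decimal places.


c = 7/26 = 0.269231; √c = 0.518875.
λ_− = σ² (1 − √c)² = 5 · (1 − 0.518875)² = 5 · (0.481125)² = 1.157409.
λ_+ = σ² (1 + √c)² = 5 · (1 + 0.518875)² = 5 · (1.518875)² = 11.534899.

Rounded to 4 decimal places: λ_− ≈ 1.1574, λ_+ ≈ 11.5349.


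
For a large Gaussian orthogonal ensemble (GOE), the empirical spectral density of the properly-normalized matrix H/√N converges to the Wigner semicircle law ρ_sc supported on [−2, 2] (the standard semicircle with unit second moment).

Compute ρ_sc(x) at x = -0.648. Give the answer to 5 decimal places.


ρ_sc(x) = (1/(2π)) √(4 − x²). With x = -0.648:
  4 − x² = 4 − (-0.648)² = 4 − 0.419904 = 3.580096.
  √(4 − x²) = 1.892114.
  1/(2π) = 0.159155.
  ρ_sc(-0.648) = 0.159155 · 1.892114 = 0.301139.

Rounded to 5 decimal places: ρ_sc(-0.648) ≈ 0.30114.


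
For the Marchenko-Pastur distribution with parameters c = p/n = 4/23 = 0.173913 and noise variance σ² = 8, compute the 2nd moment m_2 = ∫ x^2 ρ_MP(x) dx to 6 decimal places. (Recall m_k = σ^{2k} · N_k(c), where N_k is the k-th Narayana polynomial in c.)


E[X²] = σ⁴ (1 + c) (second MP moment). With σ² = 8 (so σ⁴ = 64) and c = 4/23 = 0.173913: E[X²] = 64 · (1 + 0.173913) = 64 · 1.173913.

So E[X^2] = 75.130435.


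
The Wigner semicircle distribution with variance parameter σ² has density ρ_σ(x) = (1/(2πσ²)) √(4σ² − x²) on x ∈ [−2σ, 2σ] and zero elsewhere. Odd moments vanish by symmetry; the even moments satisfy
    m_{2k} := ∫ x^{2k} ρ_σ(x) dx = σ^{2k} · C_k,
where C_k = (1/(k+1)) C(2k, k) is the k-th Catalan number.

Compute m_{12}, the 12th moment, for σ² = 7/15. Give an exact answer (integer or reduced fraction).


By the scaled semicircle moment identity, m_{2k} = σ^{2k} · C_k with k = 6.
C_6 = (1/(k+1)) · C(2k, k) = (1/7) · C(12, 6) = (1/7) · 924 = 132.
σ^{2k} = (σ²)^k = (7/15)^6 = 117649/11390625.

Therefore m_{12} = σ^{12} · C_6 = (117649/11390625) · 132 = 5176556/3796875.


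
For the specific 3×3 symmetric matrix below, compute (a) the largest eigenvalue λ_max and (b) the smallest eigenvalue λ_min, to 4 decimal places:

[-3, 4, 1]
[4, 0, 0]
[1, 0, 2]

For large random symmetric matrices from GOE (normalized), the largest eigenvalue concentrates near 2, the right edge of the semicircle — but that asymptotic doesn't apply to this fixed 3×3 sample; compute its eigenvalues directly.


Since M is real symmetric, all three eigenvalues are real; they are the roots of det(λI − M) = λ³ − (tr M) λ² + s λ − det M, where s is the sum of the principal 2×2 minors.
tr M = -3 + 0 + 2 = -1.
s = ((-3)·0 − 4²) + ((-3)·2 − 1²) + (0·2 − 0²) = -16 + (-7) + 0 = -23.
det M (expand along row 1) = (-3)·0 − 4·8 + 1·0 = -32.
Characteristic polynomial: λ³ + λ² − 23λ + 32 = 0.
Substitute λ = y + (tr M)/3 = y − 0.333333 to remove the quadratic term: y³ + p·y + q = 0 with p = s − (tr M)²/3 = -23.333333 and q = −2(tr M)³/27 + (tr M)·s/3 − det M = 39.740741.
Three real roots ⇒ use the trigonometric (Viète) form: r = 2√(−p/3) = 5.577734, φ = arccos(3q/(p·r)) = arccos(-0.916057) = 2.728933 rad.
y_k = r·cos(φ/3 − 2πk/3) for k = 0, 1, 2 gives y = 3.424876, 2.100172, -5.525049.
λ_k = y_k − 0.333333 gives λ = 3.0915, 1.7668, -5.8584 (check: the sum is -1.0000 = tr M).

Hence λ_max = 3.0915 and λ_min = -5.8584.


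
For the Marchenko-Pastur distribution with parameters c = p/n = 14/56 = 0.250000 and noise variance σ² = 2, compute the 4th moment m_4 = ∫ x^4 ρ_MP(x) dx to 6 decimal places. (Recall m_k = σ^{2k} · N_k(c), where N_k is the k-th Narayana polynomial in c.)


E[X⁴] = σ⁸ (1 + 6c + 6c² + c³) (fourth MP moment). With σ² = 2 (so σ⁸ = 16) and c = 14/56 = 0.250000: E[X⁴] = 16 · (1 + 6·0.250000 + 6·(0.250000)² + (0.250000)³) = 16 · 2.890625.

So E[X^4] = 46.250000.


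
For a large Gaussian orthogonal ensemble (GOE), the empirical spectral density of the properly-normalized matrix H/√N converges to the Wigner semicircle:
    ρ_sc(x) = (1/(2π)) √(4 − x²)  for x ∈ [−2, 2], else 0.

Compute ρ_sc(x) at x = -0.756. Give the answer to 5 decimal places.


ρ_sc(x) = (1/(2π)) √(4 − x²). With x = -0.756:
  4 − x² = 4 − (-0.756)² = 4 − 0.571536 = 3.428464.
  √(4 − x²) = 1.851611.
  1/(2π) = 0.159155.
  ρ_sc(-0.756) = 0.159155 · 1.851611 = 0.294693.

Rounded to 5 decimal places: ρ_sc(-0.756) ≈ 0.29469.


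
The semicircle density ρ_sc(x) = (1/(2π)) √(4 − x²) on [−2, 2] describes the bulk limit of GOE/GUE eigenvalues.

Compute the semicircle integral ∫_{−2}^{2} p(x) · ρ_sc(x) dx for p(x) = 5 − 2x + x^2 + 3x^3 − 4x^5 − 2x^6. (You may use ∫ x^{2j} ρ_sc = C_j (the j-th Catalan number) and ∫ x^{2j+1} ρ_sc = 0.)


Write p(x) = Σ a_i x^i, split into monomials and integrate each against ρ_sc separately.
Using ∫ x^{2j} ρ_sc = C_j = (1/(j+1)) C(2j, j) (Catalan numbers) and ∫ x^{2j+1} ρ_sc = 0 (odd monomials vanish by symmetry):
  i = 0 (even): a_0 · C_{0} = 5 · 1 = 5
  i = 1 (odd): ∫ x^1 ρ_sc = 0 (vanishes)
  i = 2 (even): a_2 · C_{1} = 1 · 1 = 1
  i = 3 (odd): ∫ x^3 ρ_sc = 0 (vanishes)
  i = 5 (odd): ∫ x^5 ρ_sc = 0 (vanishes)
  i = 6 (even): a_6 · C_{3} = -2 · 5 = -10

Summing the contributions: ∫_{−2}^{2} p(x) ρ_sc(x) dx = 5 + 1 + (-10) = -4.


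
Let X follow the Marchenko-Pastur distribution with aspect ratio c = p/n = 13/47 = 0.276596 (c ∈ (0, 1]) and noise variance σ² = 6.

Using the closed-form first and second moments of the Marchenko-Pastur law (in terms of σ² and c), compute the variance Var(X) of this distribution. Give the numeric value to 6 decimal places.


Recall the MP moments m_1 = E[X] = σ² and m_2 = E[X²] = σ⁴ (1 + c).
m_1 = E[X] = σ² = 6, so m_1² = 36.
m_2 = E[X²] = σ⁴ (1 + c) = 36 · (1 + 0.276596) = 36 · 1.276596 = 45.957447.
(Note m_2 − m_1² simplifies to c · σ⁴ = 0.276596 · 36.)

Var(X) = m_2 − m_1² = 45.957447 − 36 = 9.957447.


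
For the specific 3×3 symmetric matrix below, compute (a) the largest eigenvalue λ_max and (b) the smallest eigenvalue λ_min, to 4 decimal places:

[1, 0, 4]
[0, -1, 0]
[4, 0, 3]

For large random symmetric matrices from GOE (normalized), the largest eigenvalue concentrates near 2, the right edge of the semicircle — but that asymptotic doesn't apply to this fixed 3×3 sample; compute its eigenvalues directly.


Since M is real symmetric, all three eigenvalues are real; they are the roots of det(λI − M) = λ³ − (tr M) λ² + s λ − det M, where s is the sum of the principal 2×2 minors.
tr M = 1 + (-1) + 3 = 3.
s = (1·(-1) − 0²) + (1·3 − 4²) + ((-1)·3 − 0²) = -1 + (-13) + (-3) = -17.
det M (expand along row 1) = 1·(-3) − 0·0 + 4·4 = 13.
Characteristic polynomial: λ³ − 3λ² − 17λ − 13 = 0.
Substitute λ = y + (tr M)/3 = y + 1.000000 to remove the quadratic term: y³ + p·y + q = 0 with p = s − (tr M)²/3 = -20.000000 and q = −2(tr M)³/27 + (tr M)·s/3 − det M = -32.000000.
Three real roots ⇒ use the trigonometric (Viète) form: r = 2√(−p/3) = 5.163978, φ = arccos(3q/(p·r)) = arccos(0.929516) = 0.377698 rad.
y_k = r·cos(φ/3 − 2πk/3) for k = 0, 1, 2 gives y = 5.123106, -2.000000, -3.123106.
λ_k = y_k + 1.000000 gives λ = 6.1231, -1.0000, -2.1231 (check: the sum is 3.0000 = tr M).

Hence λ_max = 6.1231 and λ_min = -2.1231.


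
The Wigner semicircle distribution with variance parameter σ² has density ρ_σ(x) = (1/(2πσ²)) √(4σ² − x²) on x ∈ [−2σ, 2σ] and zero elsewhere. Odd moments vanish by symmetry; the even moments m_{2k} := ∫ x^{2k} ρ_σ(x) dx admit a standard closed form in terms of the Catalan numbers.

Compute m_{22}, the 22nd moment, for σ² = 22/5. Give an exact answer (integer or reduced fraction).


By the scaled semicircle moment identity, m_{2k} = σ^{2k} · C_k with k = 11.
C_11 = (1/(k+1)) · C(2k, k) = (1/12) · C(22, 11) = (1/12) · 705432 = 58786.
σ^{2k} = (σ²)^k = (22/5)^11 = 584318301411328/48828125.

Therefore m_{22} = σ^{22} · C_11 = (584318301411328/48828125) · 58786 = 34349735666766327808/48828125.


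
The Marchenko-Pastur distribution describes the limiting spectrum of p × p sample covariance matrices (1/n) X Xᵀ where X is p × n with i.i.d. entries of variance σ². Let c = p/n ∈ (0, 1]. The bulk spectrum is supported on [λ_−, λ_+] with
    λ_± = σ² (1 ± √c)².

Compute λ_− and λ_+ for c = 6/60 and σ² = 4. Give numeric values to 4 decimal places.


c = 6/60 = 0.100000; √c = 0.316228.
λ_− = σ² (1 − √c)² = 4 · (1 − 0.316228)² = 4 · (0.683772)² = 1.870178.
λ_+ = σ² (1 + √c)² = 4 · (1 + 0.316228)² = 4 · (1.316228)² = 6.929822.

Rounded to 4 decimal places: λ_− ≈ 1.8702, λ_+ ≈ 6.9298.


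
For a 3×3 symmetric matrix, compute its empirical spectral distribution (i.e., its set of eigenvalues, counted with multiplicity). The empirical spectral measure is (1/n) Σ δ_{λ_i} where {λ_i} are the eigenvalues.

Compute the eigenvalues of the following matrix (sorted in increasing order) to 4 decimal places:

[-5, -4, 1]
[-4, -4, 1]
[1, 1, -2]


Since M is real symmetric, all three eigenvalues are real; they are the roots of det(λI − M) = λ³ − (tr M) λ² + s λ − det M, where s is the sum of the principal 2×2 minors.
tr M = -5 + (-4) + (-2) = -11.
s = ((-5)·(-4) − (-4)²) + ((-5)·(-2) − 1²) + ((-4)·(-2) − 1²) = 4 + 9 + 7 = 20.
det M (expand along row 1) = (-5)·7 − (-4)·7 + 1·0 = -7.
Characteristic polynomial: λ³ + 11λ² + 20λ + 7 = 0.
Substitute λ = y + (tr M)/3 = y − 3.666667 to remove the quadratic term: y³ + p·y + q = 0 with p = s − (tr M)²/3 = -20.333333 and q = −2(tr M)³/27 + (tr M)·s/3 − det M = 32.259259.
Three real roots ⇒ use the trigonometric (Viète) form: r = 2√(−p/3) = 5.206833, φ = arccos(3q/(p·r)) = arccos(-0.914099) = 2.724078 rad.
y_k = r·cos(φ/3 − 2πk/3) for k = 0, 1, 2 gives y = 3.203781, 1.952709, -5.156489.
λ_k = y_k − 3.666667 gives λ = -0.4629, -1.7140, -8.8232 (check: the sum is -11.0000 = tr M).

Eigenvalues sorted in increasing order: [-8.8232, -1.7140, -0.4629].


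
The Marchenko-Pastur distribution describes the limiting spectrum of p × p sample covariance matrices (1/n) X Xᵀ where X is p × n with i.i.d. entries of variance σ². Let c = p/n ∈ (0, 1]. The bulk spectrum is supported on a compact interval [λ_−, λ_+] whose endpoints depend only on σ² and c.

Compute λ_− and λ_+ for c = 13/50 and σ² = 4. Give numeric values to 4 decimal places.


c = 13/50 = 0.260000; √c = 0.509902.
λ_− = σ² (1 − √c)² = 4 · (1 − 0.509902)² = 4 · (0.490098)² = 0.960784.
λ_+ = σ² (1 + √c)² = 4 · (1 + 0.509902)² = 4 · (1.509902)² = 9.119216.

Rounded to 4 decimal places: λ_− ≈ 0.9608, λ_+ ≈ 9.1192.


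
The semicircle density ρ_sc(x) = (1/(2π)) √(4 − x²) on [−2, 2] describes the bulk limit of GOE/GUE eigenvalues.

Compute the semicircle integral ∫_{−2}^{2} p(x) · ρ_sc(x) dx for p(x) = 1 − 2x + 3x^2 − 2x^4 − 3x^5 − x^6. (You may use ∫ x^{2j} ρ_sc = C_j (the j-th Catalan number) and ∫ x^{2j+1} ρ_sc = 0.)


Write p(x) = Σ a_i x^i, split into monomials and integrate each against ρ_sc separately.
Using ∫ x^{2j} ρ_sc = C_j = (1/(j+1)) C(2j, j) (Catalan numbers) and ∫ x^{2j+1} ρ_sc = 0 (odd monomials vanish by symmetry):
  i = 0 (even): a_0 · C_{0} = 1 · 1 = 1
  i = 1 (odd): ∫ x^1 ρ_sc = 0 (vanishes)
  i = 2 (even): a_2 · C_{1} = 3 · 1 = 3
  i = 4 (even): a_4 · C_{2} = -2 · 2 = -4
  i = 5 (odd): ∫ x^5 ρ_sc = 0 (vanishes)
  i = 6 (even): a_6 · C_{3} = -1 · 5 = -5

Summing the contributions: ∫_{−2}^{2} p(x) ρ_sc(x) dx = 1 + 3 + (-4) + (-5) = -5.


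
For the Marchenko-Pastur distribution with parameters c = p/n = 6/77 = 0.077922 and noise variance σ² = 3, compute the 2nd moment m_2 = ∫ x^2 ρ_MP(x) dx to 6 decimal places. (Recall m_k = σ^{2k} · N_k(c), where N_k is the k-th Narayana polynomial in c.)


E[X²] = σ⁴ (1 + c) (second MP moment). With σ² = 3 (so σ⁴ = 9) and c = 6/77 = 0.077922: E[X²] = 9 · (1 + 0.077922) = 9 · 1.077922.

So E[X^2] = 9.701299.


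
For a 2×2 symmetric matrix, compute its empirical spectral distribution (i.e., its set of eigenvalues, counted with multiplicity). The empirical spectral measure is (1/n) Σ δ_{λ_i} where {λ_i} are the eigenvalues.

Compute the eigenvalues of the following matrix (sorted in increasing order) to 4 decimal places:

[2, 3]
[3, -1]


Since M is real symmetric, both eigenvalues are real; they are the roots of det(λI − M) = λ² − (tr M) λ + det M.
tr M = 2 + (-1) = 1.
det M = 2·(-1) − 3² = -2 − 9 = -11.
Characteristic polynomial: λ² − λ − 11 = 0.
Discriminant Δ = (tr M)² − 4·det M = 1 − (-44) = 45; √Δ = 6.708204.
λ = (tr M ± √Δ)/2 = (1 ± 6.708204)/2, giving (tr M − √Δ)/2 = -2.8541 and (tr M + √Δ)/2 = 3.8541.

Eigenvalues sorted in increasing order: [-2.8541, 3.8541].


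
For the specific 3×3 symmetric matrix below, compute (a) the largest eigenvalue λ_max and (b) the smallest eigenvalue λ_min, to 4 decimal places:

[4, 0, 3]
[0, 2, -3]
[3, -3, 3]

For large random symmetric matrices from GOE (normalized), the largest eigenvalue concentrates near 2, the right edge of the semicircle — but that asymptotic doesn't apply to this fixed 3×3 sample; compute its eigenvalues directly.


Since M is real symmetric, all three eigenvalues are real; they are the roots of det(λI − M) = λ³ − (tr M) λ² + s λ − det M, where s is the sum of the principal 2×2 minors.
tr M = 4 + 2 + 3 = 9.
s = (4·2 − 0²) + (4·3 − 3²) + (2·3 − (-3)²) = 8 + 3 + (-3) = 8.
det M (expand along row 1) = 4·(-3) − 0·9 + 3·(-6) = -30.
Characteristic polynomial: λ³ − 9λ² + 8λ + 30 = 0.
Substitute λ = y + (tr M)/3 = y + 3.000000 to remove the quadratic term: y³ + p·y + q = 0 with p = s − (tr M)²/3 = -19.000000 and q = −2(tr M)³/27 + (tr M)·s/3 − det M = 0.000000.
Three real roots ⇒ use the trigonometric (Viète) form: r = 2√(−p/3) = 5.033223, φ = arccos(3q/(p·r)) = arccos(0.000000) = 1.570796 rad.
y_k = r·cos(φ/3 − 2πk/3) for k = 0, 1, 2 gives y = 4.358899, 0.000000, -4.358899.
λ_k = y_k + 3.000000 gives λ = 7.3589, 3.0000, -1.3589 (check: the sum is 9.0000 = tr M).

Hence λ_max = 7.3589 and λ_min = -1.3589.


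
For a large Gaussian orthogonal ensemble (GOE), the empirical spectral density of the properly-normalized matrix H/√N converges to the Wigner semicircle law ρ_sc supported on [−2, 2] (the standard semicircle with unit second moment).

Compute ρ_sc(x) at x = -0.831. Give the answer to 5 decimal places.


ρ_sc(x) = (1/(2π)) √(4 − x²). With x = -0.831:
  4 − x² = 4 − (-0.831)² = 4 − 0.690561 = 3.309439.
  √(4 − x²) = 1.819186.
  1/(2π) = 0.159155.
  ρ_sc(-0.831) = 0.159155 · 1.819186 = 0.289533.

Rounded to 5 decimal places: ρ_sc(-0.831) ≈ 0.28953.


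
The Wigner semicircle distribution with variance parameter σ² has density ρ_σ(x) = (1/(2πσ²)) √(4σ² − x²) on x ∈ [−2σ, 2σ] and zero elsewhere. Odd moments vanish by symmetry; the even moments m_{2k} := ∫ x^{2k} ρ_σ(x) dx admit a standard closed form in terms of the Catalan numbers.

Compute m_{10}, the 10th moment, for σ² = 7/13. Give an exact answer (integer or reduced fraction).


By the scaled semicircle moment identity, m_{2k} = σ^{2k} · C_k with k = 5.
C_5 = (1/(k+1)) · C(2k, k) = (1/6) · C(10, 5) = (1/6) · 252 = 42.
σ^{2k} = (σ²)^k = (7/13)^5 = 16807/371293.

Therefore m_{10} = σ^{10} · C_5 = (16807/371293) · 42 = 705894/371293.


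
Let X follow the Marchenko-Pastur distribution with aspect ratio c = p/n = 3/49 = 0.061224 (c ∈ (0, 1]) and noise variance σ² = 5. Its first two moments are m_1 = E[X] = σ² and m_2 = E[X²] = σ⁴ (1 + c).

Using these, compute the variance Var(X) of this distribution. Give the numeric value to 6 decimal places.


m_1 = E[X] = σ² = 5, so m_1² = 25.
m_2 = E[X²] = σ⁴ (1 + c) = 25 · (1 + 0.061224) = 25 · 1.061224 = 26.530612.
(Note m_2 − m_1² simplifies to c · σ⁴ = 0.061224 · 25.)

Var(X) = m_2 − m_1² = 26.530612 − 25 = 1.530612.


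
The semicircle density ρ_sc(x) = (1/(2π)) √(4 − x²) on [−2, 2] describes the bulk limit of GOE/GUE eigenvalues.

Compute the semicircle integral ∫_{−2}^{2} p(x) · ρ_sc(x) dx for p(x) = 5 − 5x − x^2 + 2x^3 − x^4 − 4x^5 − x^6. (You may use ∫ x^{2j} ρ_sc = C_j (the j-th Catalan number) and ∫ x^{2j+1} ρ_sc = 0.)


Write p(x) = Σ a_i x^i, split into monomials and integrate each against ρ_sc separately.
Using ∫ x^{2j} ρ_sc = C_j = (1/(j+1)) C(2j, j) (Catalan numbers) and ∫ x^{2j+1} ρ_sc = 0 (odd monomials vanish by symmetry):
  i = 0 (even): a_0 · C_{0} = 5 · 1 = 5
  i = 1 (odd): ∫ x^1 ρ_sc = 0 (vanishes)
  i = 2 (even): a_2 · C_{1} = -1 · 1 = -1
  i = 3 (odd): ∫ x^3 ρ_sc = 0 (vanishes)
  i = 4 (even): a_4 · C_{2} = -1 · 2 = -2
  i = 5 (odd): ∫ x^5 ρ_sc = 0 (vanishes)
  i = 6 (even): a_6 · C_{3} = -1 · 5 = -5

Summing the contributions: ∫_{−2}^{2} p(x) ρ_sc(x) dx = 5 + (-1) + (-2) + (-5) = -3.


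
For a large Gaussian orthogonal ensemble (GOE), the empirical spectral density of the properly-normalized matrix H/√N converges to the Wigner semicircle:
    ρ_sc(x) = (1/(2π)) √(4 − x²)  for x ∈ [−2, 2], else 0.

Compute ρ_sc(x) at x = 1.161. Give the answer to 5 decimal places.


ρ_sc(x) = (1/(2π)) √(4 − x²). With x = 1.161:
  4 − x² = 4 − (1.161)² = 4 − 1.347921 = 2.652079.
  √(4 − x²) = 1.628520.
  1/(2π) = 0.159155.
  ρ_sc(1.161) = 0.159155 · 1.628520 = 0.259187.

Rounded to 5 decimal places: ρ_sc(1.161) ≈ 0.25919.


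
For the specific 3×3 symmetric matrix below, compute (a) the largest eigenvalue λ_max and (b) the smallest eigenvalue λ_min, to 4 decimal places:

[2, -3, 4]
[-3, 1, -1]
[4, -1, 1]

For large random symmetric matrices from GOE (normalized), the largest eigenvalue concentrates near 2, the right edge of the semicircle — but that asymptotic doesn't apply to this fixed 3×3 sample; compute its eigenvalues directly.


Since M is real symmetric, all three eigenvalues are real; they are the roots of det(λI − M) = λ³ − (tr M) λ² + s λ − det M, where s is the sum of the principal 2×2 minors.
tr M = 2 + 1 + 1 = 4.
s = (2·1 − (-3)²) + (2·1 − 4²) + (1·1 − (-1)²) = -7 + (-14) + 0 = -21.
det M (expand along row 1) = 2·0 − (-3)·1 + 4·(-1) = -1.
Characteristic polynomial: λ³ − 4λ² − 21λ + 1 = 0.
Substitute λ = y + (tr M)/3 = y + 1.333333 to remove the quadratic term: y³ + p·y + q = 0 with p = s − (tr M)²/3 = -26.333333 and q = −2(tr M)³/27 + (tr M)·s/3 − det M = -31.740741.
Three real roots ⇒ use the trigonometric (Viète) form: r = 2√(−p/3) = 5.925463, φ = arccos(3q/(p·r)) = arccos(0.610253) = 0.914416 rad.
y_k = r·cos(φ/3 − 2πk/3) for k = 0, 1, 2 gives y = 5.652331, -1.286134, -4.366197.
λ_k = y_k + 1.333333 gives λ = 6.9857, 0.0472, -3.0329 (check: the sum is 4.0000 = tr M).

Hence λ_max = 6.9857 and λ_min = -3.0329.


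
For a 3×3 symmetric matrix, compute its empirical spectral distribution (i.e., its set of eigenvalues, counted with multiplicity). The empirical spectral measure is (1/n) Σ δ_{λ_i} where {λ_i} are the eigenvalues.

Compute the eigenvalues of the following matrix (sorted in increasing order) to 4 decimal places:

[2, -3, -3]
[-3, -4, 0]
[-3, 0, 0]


Since M is real symmetric, all three eigenvalues are real; they are the roots of det(λI − M) = λ³ − (tr M) λ² + s λ − det M, where s is the sum of the principal 2×2 minors.
tr M = 2 + (-4) + 0 = -2.
s = (2·(-4) − (-3)²) + (2·0 − (-3)²) + ((-4)·0 − 0²) = -17 + (-9) + 0 = -26.
det M (expand along row 1) = 2·0 − (-3)·0 + (-3)·(-12) = 36.
Characteristic polynomial: λ³ + 2λ² − 26λ − 36 = 0.
Substitute λ = y + (tr M)/3 = y − 0.666667 to remove the quadratic term: y³ + p·y + q = 0 with p = s − (tr M)²/3 = -27.333333 and q = −2(tr M)³/27 + (tr M)·s/3 − det M = -18.074074.
Three real roots ⇒ use the trigonometric (Viète) form: r = 2√(−p/3) = 6.036923, φ = arccos(3q/(p·r)) = arccos(0.328601) = 1.235974 rad.
y_k = r·cos(φ/3 − 2πk/3) for k = 0, 1, 2 gives y = 5.531785, -0.672367, -4.859418.
λ_k = y_k − 0.666667 gives λ = 4.8651, -1.3390, -5.5261 (check: the sum is -2.0000 = tr M).

Eigenvalues sorted in increasing order: [-5.5261, -1.3390, 4.8651].


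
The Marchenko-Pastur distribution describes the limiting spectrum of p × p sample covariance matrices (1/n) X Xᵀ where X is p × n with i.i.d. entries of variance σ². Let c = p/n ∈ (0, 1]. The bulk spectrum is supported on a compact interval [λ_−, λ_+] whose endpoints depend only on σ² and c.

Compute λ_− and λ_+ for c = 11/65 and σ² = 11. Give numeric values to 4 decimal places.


c = 11/65 = 0.169231; √c = 0.411377.
λ_− = σ² (1 − √c)² = 11 · (1 − 0.411377)² = 11 · (0.588623)² = 3.811252.
λ_+ = σ² (1 + √c)² = 11 · (1 + 0.411377)² = 11 · (1.411377)² = 21.911825.

Rounded to 4 decimal places: λ_− ≈ 3.8113, λ_+ ≈ 21.9118.


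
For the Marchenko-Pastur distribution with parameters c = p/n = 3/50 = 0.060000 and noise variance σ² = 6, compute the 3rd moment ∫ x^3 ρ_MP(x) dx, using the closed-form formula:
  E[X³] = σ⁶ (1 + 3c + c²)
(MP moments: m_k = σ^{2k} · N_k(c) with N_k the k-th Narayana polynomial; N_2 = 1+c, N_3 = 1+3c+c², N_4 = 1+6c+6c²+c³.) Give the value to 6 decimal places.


E[X³] = σ⁶ (1 + 3c + c²) (third MP moment). With σ² = 6 (so σ⁶ = 216) and c = 3/50 = 0.060000: E[X³] = 216 · (1 + 3·0.060000 + (0.060000)²) = 216 · 1.183600.

So E[X^3] = 255.657600.


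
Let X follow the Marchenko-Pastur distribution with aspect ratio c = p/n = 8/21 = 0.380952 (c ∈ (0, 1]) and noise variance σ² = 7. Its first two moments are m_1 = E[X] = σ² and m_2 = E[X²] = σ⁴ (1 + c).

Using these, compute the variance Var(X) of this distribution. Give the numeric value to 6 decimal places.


m_1 = E[X] = σ² = 7, so m_1² = 49.
m_2 = E[X²] = σ⁴ (1 + c) = 49 · (1 + 0.380952) = 49 · 1.380952 = 67.666667.
(Note m_2 − m_1² simplifies to c · σ⁴ = 0.380952 · 49.)

Var(X) = m_2 − m_1² = 67.666667 − 49 = 18.666667.


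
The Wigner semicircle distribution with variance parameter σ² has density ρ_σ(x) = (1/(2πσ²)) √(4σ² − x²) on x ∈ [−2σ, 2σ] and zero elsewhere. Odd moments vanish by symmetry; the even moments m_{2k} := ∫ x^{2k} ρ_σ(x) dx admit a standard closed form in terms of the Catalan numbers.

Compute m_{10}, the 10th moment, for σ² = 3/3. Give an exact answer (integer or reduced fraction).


By the scaled semicircle moment identity, m_{2k} = σ^{2k} · C_k with k = 5.
C_5 = (1/(k+1)) · C(2k, k) = (1/6) · C(10, 5) = (1/6) · 252 = 42.
σ^{2k} = (σ²)^k = (3/3)^5 = 1.

Therefore m_{10} = σ^{10} · C_5 = 1 · 42 = 42.


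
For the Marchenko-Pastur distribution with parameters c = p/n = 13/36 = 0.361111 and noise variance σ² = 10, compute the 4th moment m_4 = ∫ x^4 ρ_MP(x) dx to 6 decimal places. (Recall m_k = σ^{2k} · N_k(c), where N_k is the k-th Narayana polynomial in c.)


E[X⁴] = σ⁸ (1 + 6c + 6c² + c³) (fourth MP moment). With σ² = 10 (so σ⁸ = 10000) and c = 13/36 = 0.361111: E[X⁴] = 10000 · (1 + 6·0.361111 + 6·(0.361111)² + (0.361111)³) = 10000 · 3.996163.

So E[X^4] = 39961.634088.


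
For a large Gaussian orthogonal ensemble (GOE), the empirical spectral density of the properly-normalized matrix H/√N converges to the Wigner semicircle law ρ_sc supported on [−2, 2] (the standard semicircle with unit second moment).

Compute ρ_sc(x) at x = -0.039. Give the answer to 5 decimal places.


ρ_sc(x) = (1/(2π)) √(4 − x²). With x = -0.039:
  4 − x² = 4 − (-0.039)² = 4 − 0.001521 = 3.998479.
  √(4 − x²) = 1.999620.
  1/(2π) = 0.159155.
  ρ_sc(-0.039) = 0.159155 · 1.999620 = 0.318249.

Rounded to 5 decimal places: ρ_sc(-0.039) ≈ 0.31825.


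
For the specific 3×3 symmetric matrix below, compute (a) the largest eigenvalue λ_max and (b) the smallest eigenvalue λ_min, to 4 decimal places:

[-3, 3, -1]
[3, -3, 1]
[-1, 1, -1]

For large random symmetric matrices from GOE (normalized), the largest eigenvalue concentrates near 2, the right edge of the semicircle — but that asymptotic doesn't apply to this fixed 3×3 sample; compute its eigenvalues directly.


Since M is real symmetric, all three eigenvalues are real; they are the roots of det(λI − M) = λ³ − (tr M) λ² + s λ − det M, where s is the sum of the principal 2×2 minors.
tr M = -3 + (-3) + (-1) = -7.
s = ((-3)·(-3) − 3²) + ((-3)·(-1) − (-1)²) + ((-3)·(-1) − 1²) = 0 + 2 + 2 = 4.
det M (expand along row 1) = (-3)·2 − 3·(-2) + (-1)·0 = 0.
Characteristic polynomial: λ³ + 7λ² + 4λ = 0.
Substitute λ = y + (tr M)/3 = y − 2.333333 to remove the quadratic term: y³ + p·y + q = 0 with p = s − (tr M)²/3 = -12.333333 and q = −2(tr M)³/27 + (tr M)·s/3 − det M = 16.074074.
Three real roots ⇒ use the trigonometric (Viète) form: r = 2√(−p/3) = 4.055175, φ = arccos(3q/(p·r)) = arccos(-0.964178) = 2.873123 rad.
y_k = r·cos(φ/3 − 2πk/3) for k = 0, 1, 2 gives y = 2.333333, 1.705615, -4.038948.
λ_k = y_k − 2.333333 gives λ = 0.0000, -0.6277, -6.3723 (check: the sum is -7.0000 = tr M).

Hence λ_max = 0.0000 and λ_min = -6.3723.


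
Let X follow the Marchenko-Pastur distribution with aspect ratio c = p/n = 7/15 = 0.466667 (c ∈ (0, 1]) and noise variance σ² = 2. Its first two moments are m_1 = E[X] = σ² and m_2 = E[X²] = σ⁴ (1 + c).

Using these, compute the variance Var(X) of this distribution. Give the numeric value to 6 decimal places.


m_1 = E[X] = σ² = 2, so m_1² = 4.
m_2 = E[X²] = σ⁴ (1 + c) = 4 · (1 + 0.466667) = 4 · 1.466667 = 5.866667.
(Note m_2 − m_1² simplifies to c · σ⁴ = 0.466667 · 4.)

Var(X) = m_2 − m_1² = 5.866667 − 4 = 1.866667.


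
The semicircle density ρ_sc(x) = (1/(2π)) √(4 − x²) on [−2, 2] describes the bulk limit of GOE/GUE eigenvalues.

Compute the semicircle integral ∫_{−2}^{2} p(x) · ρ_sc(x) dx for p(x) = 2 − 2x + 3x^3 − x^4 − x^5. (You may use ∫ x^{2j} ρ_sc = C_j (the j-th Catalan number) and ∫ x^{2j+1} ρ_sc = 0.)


Write p(x) = Σ a_i x^i, split into monomials and integrate each against ρ_sc separately.
Using ∫ x^{2j} ρ_sc = C_j = (1/(j+1)) C(2j, j) (Catalan numbers) and ∫ x^{2j+1} ρ_sc = 0 (odd monomials vanish by symmetry):
  i = 0 (even): a_0 · C_{0} = 2 · 1 = 2
  i = 1 (odd): ∫ x^1 ρ_sc = 0 (vanishes)
  i = 3 (odd): ∫ x^3 ρ_sc = 0 (vanishes)
  i = 4 (even): a_4 · C_{2} = -1 · 2 = -2
  i = 5 (odd): ∫ x^5 ρ_sc = 0 (vanishes)

Summing the contributions: ∫_{−2}^{2} p(x) ρ_sc(x) dx = 2 + (-2) = 0.


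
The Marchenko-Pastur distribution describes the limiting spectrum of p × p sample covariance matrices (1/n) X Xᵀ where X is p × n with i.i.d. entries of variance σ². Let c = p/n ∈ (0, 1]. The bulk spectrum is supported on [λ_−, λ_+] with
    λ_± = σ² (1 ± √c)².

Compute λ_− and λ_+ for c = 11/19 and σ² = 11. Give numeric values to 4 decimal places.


c = 11/19 = 0.578947; √c = 0.760886.
λ_− = σ² (1 − √c)² = 11 · (1 − 0.760886)² = 11 · (0.239114)² = 0.628931.
λ_+ = σ² (1 + √c)² = 11 · (1 + 0.760886)² = 11 · (1.760886)² = 34.107911.

Rounded to 4 decimal places: λ_− ≈ 0.6289, λ_+ ≈ 34.1079.


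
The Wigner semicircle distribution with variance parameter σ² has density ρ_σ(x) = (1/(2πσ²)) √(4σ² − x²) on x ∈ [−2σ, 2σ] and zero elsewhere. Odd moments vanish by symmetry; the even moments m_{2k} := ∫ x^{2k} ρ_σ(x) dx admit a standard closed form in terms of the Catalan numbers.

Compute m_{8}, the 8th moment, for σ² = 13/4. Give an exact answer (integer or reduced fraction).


By the scaled semicircle moment identity, m_{2k} = σ^{2k} · C_k with k = 4.
C_4 = (1/(k+1)) · C(2k, k) = (1/5) · C(8, 4) = (1/5) · 70 = 14.
σ^{2k} = (σ²)^k = (13/4)^4 = 28561/256.

Therefore m_{8} = σ^{8} · C_4 = (28561/256) · 14 = 199927/128.


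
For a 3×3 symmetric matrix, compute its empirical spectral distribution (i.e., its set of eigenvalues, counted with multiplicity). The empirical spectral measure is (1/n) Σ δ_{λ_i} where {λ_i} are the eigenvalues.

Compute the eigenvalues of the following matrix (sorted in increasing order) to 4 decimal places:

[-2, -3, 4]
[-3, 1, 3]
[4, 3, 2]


Since M is real symmetric, all three eigenvalues are real; they are the roots of det(λI − M) = λ³ − (tr M) λ² + s λ − det M, where s is the sum of the principal 2×2 minors.
tr M = -2 + 1 + 2 = 1.
s = ((-2)·1 − (-3)²) + ((-2)·2 − 4²) + (1·2 − 3²) = -11 + (-20) + (-7) = -38.
det M (expand along row 1) = (-2)·(-7) − (-3)·(-18) + 4·(-13) = -92.
Characteristic polynomial: λ³ − λ² − 38λ + 92 = 0.
Substitute λ = y + (tr M)/3 = y + 0.333333 to remove the quadratic term: y³ + p·y + q = 0 with p = s − (tr M)²/3 = -38.333333 and q = −2(tr M)³/27 + (tr M)·s/3 − det M = 79.259259.
Three real roots ⇒ use the trigonometric (Viète) form: r = 2√(−p/3) = 7.149204, φ = arccos(3q/(p·r)) = arccos(-0.867635) = 2.621222 rad.
y_k = r·cos(φ/3 − 2πk/3) for k = 0, 1, 2 gives y = 4.589524, 2.452399, -7.041923.
λ_k = y_k + 0.333333 gives λ = 4.9229, 2.7857, -6.7086 (check: the sum is 1.0000 = tr M).

Eigenvalues sorted in increasing order: [-6.7086, 2.7857, 4.9229].


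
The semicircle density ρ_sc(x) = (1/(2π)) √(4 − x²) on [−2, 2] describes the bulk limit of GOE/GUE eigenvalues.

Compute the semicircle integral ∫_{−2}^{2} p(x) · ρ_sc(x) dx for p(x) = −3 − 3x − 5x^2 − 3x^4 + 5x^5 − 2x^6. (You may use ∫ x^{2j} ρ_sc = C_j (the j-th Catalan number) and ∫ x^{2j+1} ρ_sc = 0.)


Write p(x) = Σ a_i x^i, split into monomials and integrate each against ρ_sc separately.
Using ∫ x^{2j} ρ_sc = C_j = (1/(j+1)) C(2j, j) (Catalan numbers) and ∫ x^{2j+1} ρ_sc = 0 (odd monomials vanish by symmetry):
  i = 0 (even): a_0 · C_{0} = -3 · 1 = -3
  i = 1 (odd): ∫ x^1 ρ_sc = 0 (vanishes)
  i = 2 (even): a_2 · C_{1} = -5 · 1 = -5
  i = 4 (even): a_4 · C_{2} = -3 · 2 = -6
  i = 5 (odd): ∫ x^5 ρ_sc = 0 (vanishes)
  i = 6 (even): a_6 · C_{3} = -2 · 5 = -10

Summing the contributions: ∫_{−2}^{2} p(x) ρ_sc(x) dx = (-3) + (-5) + (-6) + (-10) = -24.


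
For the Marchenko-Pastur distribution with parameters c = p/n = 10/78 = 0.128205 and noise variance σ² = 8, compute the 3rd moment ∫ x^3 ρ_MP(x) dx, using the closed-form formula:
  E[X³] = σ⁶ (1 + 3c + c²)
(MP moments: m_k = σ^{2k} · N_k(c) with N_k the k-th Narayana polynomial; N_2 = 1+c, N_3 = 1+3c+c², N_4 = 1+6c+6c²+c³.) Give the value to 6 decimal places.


E[X³] = σ⁶ (1 + 3c + c²) (third MP moment). With σ² = 8 (so σ⁶ = 512) and c = 10/78 = 0.128205: E[X³] = 512 · (1 + 3·0.128205 + (0.128205)²) = 512 · 1.401052.

So E[X^3] = 717.338593.


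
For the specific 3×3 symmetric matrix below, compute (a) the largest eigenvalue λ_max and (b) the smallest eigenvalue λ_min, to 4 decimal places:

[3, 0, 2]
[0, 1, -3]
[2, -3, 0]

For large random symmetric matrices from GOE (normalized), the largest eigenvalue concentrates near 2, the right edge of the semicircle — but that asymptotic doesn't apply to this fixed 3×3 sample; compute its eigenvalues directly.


Since M is real symmetric, all three eigenvalues are real; they are the roots of det(λI − M) = λ³ − (tr M) λ² + s λ − det M, where s is the sum of the principal 2×2 minors.
tr M = 3 + 1 + 0 = 4.
s = (3·1 − 0²) + (3·0 − 2²) + (1·0 − (-3)²) = 3 + (-4) + (-9) = -10.
det M (expand along row 1) = 3·(-9) − 0·6 + 2·(-2) = -31.
Characteristic polynomial: λ³ − 4λ² − 10λ + 31 = 0.
Substitute λ = y + (tr M)/3 = y + 1.333333 to remove the quadratic term: y³ + p·y + q = 0 with p = s − (tr M)²/3 = -15.333333 and q = −2(tr M)³/27 + (tr M)·s/3 − det M = 12.925926.
Three real roots ⇒ use the trigonometric (Viète) form: r = 2√(−p/3) = 4.521553, φ = arccos(3q/(p·r)) = arccos(-0.559318) = 2.164359 rad.
y_k = r·cos(φ/3 − 2πk/3) for k = 0, 1, 2 gives y = 3.394994, 0.888783, -4.283777.
λ_k = y_k + 1.333333 gives λ = 4.7283, 2.2221, -2.9504 (check: the sum is 4.0000 = tr M).

Hence λ_max = 4.7283 and λ_min = -2.9504.


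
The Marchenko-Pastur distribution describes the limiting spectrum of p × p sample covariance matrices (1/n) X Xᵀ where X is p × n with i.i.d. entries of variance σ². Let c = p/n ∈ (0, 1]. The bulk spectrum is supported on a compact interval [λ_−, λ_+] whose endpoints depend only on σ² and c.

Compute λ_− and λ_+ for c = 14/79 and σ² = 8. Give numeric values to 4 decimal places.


c = 14/79 = 0.177215; √c = 0.420969.
λ_− = σ² (1 − √c)² = 8 · (1 − 0.420969)² = 8 · (0.579031)² = 2.682212.
λ_+ = σ² (1 + √c)² = 8 · (1 + 0.420969)² = 8 · (1.420969)² = 16.153231.

Rounded to 4 decimal places: λ_− ≈ 2.6822, λ_+ ≈ 16.1532.


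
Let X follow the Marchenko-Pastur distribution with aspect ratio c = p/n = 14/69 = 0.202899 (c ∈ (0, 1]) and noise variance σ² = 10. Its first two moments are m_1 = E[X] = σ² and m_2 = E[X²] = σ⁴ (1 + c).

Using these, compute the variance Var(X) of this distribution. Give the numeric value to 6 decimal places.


m_1 = E[X] = σ² = 10, so m_1² = 100.
m_2 = E[X²] = σ⁴ (1 + c) = 100 · (1 + 0.202899) = 100 · 1.202899 = 120.289855.
(Note m_2 − m_1² simplifies to c · σ⁴ = 0.202899 · 100.)

Var(X) = m_2 − m_1² = 120.289855 − 100 = 20.289855.


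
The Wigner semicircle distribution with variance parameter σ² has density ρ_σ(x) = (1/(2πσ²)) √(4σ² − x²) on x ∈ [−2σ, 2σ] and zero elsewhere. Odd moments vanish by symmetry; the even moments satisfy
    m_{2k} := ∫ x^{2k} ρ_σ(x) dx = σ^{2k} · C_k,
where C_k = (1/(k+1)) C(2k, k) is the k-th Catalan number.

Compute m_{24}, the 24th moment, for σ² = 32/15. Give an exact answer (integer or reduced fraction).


By the scaled semicircle moment identity, m_{2k} = σ^{2k} · C_k with k = 12.
C_12 = (1/(k+1)) · C(2k, k) = (1/13) · C(24, 12) = (1/13) · 2704156 = 208012.
σ^{2k} = (σ²)^k = (32/15)^12 = 1152921504606846976/129746337890625.

Therefore m_{24} = σ^{24} · C_12 = (1152921504606846976/129746337890625) · 208012 = 239821508016279453171712/129746337890625.


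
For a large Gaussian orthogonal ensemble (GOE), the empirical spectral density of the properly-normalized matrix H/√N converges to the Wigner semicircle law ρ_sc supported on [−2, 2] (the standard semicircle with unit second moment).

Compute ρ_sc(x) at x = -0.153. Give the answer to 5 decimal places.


ρ_sc(x) = (1/(2π)) √(4 − x²). With x = -0.153:
  4 − x² = 4 − (-0.153)² = 4 − 0.023409 = 3.976591.
  √(4 − x²) = 1.994139.
  1/(2π) = 0.159155.
  ρ_sc(-0.153) = 0.159155 · 1.994139 = 0.317377.

Rounded to 5 decimal places: ρ_sc(-0.153) ≈ 0.31738.


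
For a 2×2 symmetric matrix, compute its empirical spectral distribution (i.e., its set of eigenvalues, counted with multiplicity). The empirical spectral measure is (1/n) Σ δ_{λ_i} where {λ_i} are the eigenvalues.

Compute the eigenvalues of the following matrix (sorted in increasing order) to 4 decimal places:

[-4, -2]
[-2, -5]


Since M is real symmetric, both eigenvalues are real; they are the roots of det(λI − M) = λ² − (tr M) λ + det M.
tr M = -4 + (-5) = -9.
det M = (-4)·(-5) − (-2)² = 20 − 4 = 16.
Characteristic polynomial: λ² + 9λ + 16 = 0.
Discriminant Δ = (tr M)² − 4·det M = 81 − 64 = 17; √Δ = 4.123106.
λ = (tr M ± √Δ)/2 = (-9 ± 4.123106)/2, giving (tr M − √Δ)/2 = -6.5616 and (tr M + √Δ)/2 = -2.4384.

Eigenvalues sorted in increasing order: [-6.5616, -2.4384].


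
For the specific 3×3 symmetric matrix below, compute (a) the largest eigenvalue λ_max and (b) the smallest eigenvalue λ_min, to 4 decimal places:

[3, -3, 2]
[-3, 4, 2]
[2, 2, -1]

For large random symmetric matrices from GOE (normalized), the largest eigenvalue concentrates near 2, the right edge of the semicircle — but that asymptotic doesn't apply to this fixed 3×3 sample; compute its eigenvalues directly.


Since M is real symmetric, all three eigenvalues are real; they are the roots of det(λI − M) = λ³ − (tr M) λ² + s λ − det M, where s is the sum of the principal 2×2 minors.
tr M = 3 + 4 + (-1) = 6.
s = (3·4 − (-3)²) + (3·(-1) − 2²) + (4·(-1) − 2²) = 3 + (-7) + (-8) = -12.
det M (expand along row 1) = 3·(-8) − (-3)·(-1) + 2·(-14) = -55.
Characteristic polynomial: λ³ − 6λ² − 12λ + 55 = 0.
Substitute λ = y + (tr M)/3 = y + 2.000000 to remove the quadratic term: y³ + p·y + q = 0 with p = s − (tr M)²/3 = -24.000000 and q = −2(tr M)³/27 + (tr M)·s/3 − det M = 15.000000.
Three real roots ⇒ use the trigonometric (Viète) form: r = 2√(−p/3) = 5.656854, φ = arccos(3q/(p·r)) = arccos(-0.331456) = 1.908643 rad.
y_k = r·cos(φ/3 − 2πk/3) for k = 0, 1, 2 gives y = 4.550095, 0.635704, -5.185799.
λ_k = y_k + 2.000000 gives λ = 6.5501, 2.6357, -3.1858 (check: the sum is 6.0000 = tr M).

Hence λ_max = 6.5501 and λ_min = -3.1858.
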